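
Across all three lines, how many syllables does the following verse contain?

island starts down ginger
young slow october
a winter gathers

16

Line 1: island(2) + starts(1) + down(1) + ginger(2) = 6
Line 2: young(1) + slow(1) + october(3) = 5
Line 3: a(1) + winter(2) + gathers(2) = 5
Total: 6 + 5 + 5 = 16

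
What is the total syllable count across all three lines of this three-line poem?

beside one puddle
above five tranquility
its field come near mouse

17

Line 1: beside (2), one (1), puddle (2) → 5
Line 2: above (2), five (1), tranquility (4) → 7
Line 3: its (1), field (1), come (1), near (1), mouse (1) → 5
Total: 5 + 7 + 5 = 17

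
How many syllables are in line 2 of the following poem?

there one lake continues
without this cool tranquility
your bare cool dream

8

Line 2: without (2), this (1), cool (1), tranquility (4) → 8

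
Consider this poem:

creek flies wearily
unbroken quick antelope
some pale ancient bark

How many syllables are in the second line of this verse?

7

The second line: "unbroken quick antelope": 3+1+3 = 7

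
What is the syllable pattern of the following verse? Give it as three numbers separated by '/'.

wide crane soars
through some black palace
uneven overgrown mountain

3/5/8

Line 1: wide(1) + crane(1) + soars(1) = 3
Line 2: through(1) + some(1) + black(1) + palace(2) = 5
Line 3: uneven(3) + overgrown(3) + mountain(2) = 8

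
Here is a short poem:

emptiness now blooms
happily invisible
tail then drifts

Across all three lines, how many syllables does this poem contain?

15

Line 1: emptiness (3), now (1), blooms (1) → 5
Line 2: happily (3), invisible (4) → 7
Line 3: tail (1), then (1), drifts (1) → 3
Total: 5 + 7 + 3 = 15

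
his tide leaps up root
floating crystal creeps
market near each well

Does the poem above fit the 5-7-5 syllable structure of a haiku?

No

Line 1: "his tide leaps up root": 1+1+1+1+1 = 5 ✓
Line 2: "floating crystal creeps": 2+2+1 = 5 (expected 7)
Line 3: "market near each well": 2+1+1+1 = 5 ✓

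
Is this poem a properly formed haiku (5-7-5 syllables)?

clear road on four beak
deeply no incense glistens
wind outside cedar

Yes

Line 1: "clear road on four beak": 1+1+1+1+1 = 5 ✓
Line 2: "deeply no incense glistens": 2+1+2+2 = 7 ✓
Line 3: "wind outside cedar": 1+2+2 = 5 ✓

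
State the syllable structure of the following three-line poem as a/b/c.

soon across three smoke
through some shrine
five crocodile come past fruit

Line 1: soon (1), across (2), three (1), smoke (1) → 5
Line 2: through (1), some (1), shrine (1) → 3
Line 3: five (1), crocodile (3), come (1), past (1), fruit (1) → 7

5/3/7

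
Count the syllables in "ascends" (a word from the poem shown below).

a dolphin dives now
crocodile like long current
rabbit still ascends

2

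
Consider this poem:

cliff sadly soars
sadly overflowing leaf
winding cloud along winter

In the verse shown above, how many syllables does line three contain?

7

Line three: "winding cloud along winter": 2+1+2+2 = 7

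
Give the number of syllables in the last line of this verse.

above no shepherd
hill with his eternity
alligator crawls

The last line: "alligator crawls": 4+1 = 5

5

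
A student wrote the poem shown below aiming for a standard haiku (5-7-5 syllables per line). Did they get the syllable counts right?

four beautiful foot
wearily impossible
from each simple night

Yes

Line 1: four(1) + beautiful(3) + foot(1) = 5 ✓
Line 2: wearily(3) + impossible(4) = 7 ✓
Line 3: from(1) + each(1) + simple(2) + night(1) = 5 ✓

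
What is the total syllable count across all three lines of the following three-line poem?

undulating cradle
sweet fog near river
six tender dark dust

16

Line 1: "undulating cradle": 4+2 = 6
Line 2: "sweet fog near river": 1+1+1+2 = 5
Line 3: "six tender dark dust": 1+2+1+1 = 5
Total: 6 + 5 + 5 = 16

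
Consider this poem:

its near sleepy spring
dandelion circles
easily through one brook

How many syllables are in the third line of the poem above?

6

The third line: "easily through one brook": 3+1+1+1 = 6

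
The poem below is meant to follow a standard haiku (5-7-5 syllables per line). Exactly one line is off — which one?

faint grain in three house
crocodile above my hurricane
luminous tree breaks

Line 1: "faint grain in three house": 1+1+1+1+1 = 5 ✓
Line 2: "crocodile above my hurricane": 3+2+1+3 = 9 (expected 7)
Line 3: "luminous tree breaks": 3+1+1 = 5 ✓

The second line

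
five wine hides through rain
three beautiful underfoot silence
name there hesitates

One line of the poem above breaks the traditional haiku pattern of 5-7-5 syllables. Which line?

Line 1: five (1), wine (1), hides (1), through (1), rain (1) → 5 ✓
Line 2: three (1), beautiful (3), underfoot (3), silence (2) → 9 (expected 7)
Line 3: name (1), there (1), hesitates (3) → 5 ✓

The second line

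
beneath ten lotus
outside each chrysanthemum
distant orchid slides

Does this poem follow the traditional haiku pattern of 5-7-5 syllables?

Line 1: beneath (2), ten (1), lotus (2) → 5 ✓
Line 2: outside (2), each (1), chrysanthemum (4) → 7 ✓
Line 3: distant (2), orchid (2), slides (1) → 5 ✓

Yes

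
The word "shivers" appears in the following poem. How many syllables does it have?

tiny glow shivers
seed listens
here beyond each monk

"shivers" has 2 syllables.

2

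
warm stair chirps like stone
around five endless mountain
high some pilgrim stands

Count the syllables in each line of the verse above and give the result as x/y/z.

Line 1: "warm stair chirps like stone": 1+1+1+1+1 = 5
Line 2: "around five endless mountain": 2+1+2+2 = 7
Line 3: "high some pilgrim stands": 1+1+2+1 = 5

5/7/5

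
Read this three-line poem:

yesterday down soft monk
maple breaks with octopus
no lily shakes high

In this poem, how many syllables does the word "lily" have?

2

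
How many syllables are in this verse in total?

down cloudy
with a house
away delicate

11

Line 1: "down cloudy": 1+2 = 3
Line 2: "with a house": 1+1+1 = 3
Line 3: "away delicate": 2+3 = 5
Total: 3 + 3 + 5 = 11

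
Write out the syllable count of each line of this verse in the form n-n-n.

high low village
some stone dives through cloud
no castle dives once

Line 1: high (1), low (1), village (2) → 4
Line 2: some (1), stone (1), dives (1), through (1), cloud (1) → 5
Line 3: no (1), castle (2), dives (1), once (1) → 5

4-5-5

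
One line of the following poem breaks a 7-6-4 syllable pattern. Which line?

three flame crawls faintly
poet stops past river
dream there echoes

Line 1: three(1) + flame(1) + crawls(1) + faintly(2) = 5 (expected 7)
Line 2: poet(2) + stops(1) + past(1) + river(2) = 6 ✓
Line 3: dream(1) + there(1) + echoes(2) = 4 ✓

The first line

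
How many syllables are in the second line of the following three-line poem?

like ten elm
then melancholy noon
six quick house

The second line: then (1), melancholy (4), noon (1) → 6

6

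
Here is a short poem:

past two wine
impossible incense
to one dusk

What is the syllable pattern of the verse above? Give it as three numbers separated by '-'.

Line 1: past(1) + two(1) + wine(1) = 3
Line 2: impossible(4) + incense(2) = 6
Line 3: to(1) + one(1) + dusk(1) = 3

3-6-3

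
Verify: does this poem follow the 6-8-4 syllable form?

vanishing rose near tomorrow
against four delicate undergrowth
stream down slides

Line 1: vanishing (3), rose (1), near (1), tomorrow (3) → 8 (expected 6)
Line 2: against (2), four (1), delicate (3), undergrowth (3) → 9 (expected 8)
Line 3: stream (1), down (1), slides (1) → 3 (expected 4)

No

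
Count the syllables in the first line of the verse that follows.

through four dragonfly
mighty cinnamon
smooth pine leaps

The first line: through(1) + four(1) + dragonfly(3) = 5

5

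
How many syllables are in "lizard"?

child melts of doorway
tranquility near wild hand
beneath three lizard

2

"lizard" has 2 syllables.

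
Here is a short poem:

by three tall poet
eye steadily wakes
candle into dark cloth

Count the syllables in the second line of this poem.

The second line: eye(1) + steadily(3) + wakes(1) = 5

5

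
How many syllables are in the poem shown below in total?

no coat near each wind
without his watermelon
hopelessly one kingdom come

19

Line 1: no(1) + coat(1) + near(1) + each(1) + wind(1) = 5
Line 2: without(2) + his(1) + watermelon(4) = 7
Line 3: hopelessly(3) + one(1) + kingdom(2) + come(1) = 7
Total: 5 + 7 + 7 = 19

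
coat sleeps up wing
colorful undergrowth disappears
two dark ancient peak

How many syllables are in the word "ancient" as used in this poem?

2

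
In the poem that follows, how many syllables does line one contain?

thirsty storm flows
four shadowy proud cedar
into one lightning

4

Line one: thirsty (2), storm (1), flows (1) → 4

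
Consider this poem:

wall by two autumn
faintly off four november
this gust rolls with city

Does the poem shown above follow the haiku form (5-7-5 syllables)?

No

Line 1: wall (1), by (1), two (1), autumn (2) → 5 ✓
Line 2: faintly (2), off (1), four (1), november (3) → 7 ✓
Line 3: this (1), gust (1), rolls (1), with (1), city (2) → 6 (expected 5)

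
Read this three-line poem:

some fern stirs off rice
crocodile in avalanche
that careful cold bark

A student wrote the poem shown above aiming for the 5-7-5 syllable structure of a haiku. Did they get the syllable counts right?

Line 1: some (1), fern (1), stirs (1), off (1), rice (1) → 5 ✓
Line 2: crocodile (3), in (1), avalanche (3) → 7 ✓
Line 3: that (1), careful (2), cold (1), bark (1) → 5 ✓

Yes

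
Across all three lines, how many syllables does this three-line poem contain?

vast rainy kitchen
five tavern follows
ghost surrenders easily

Line 1: vast (1), rainy (2), kitchen (2) → 5
Line 2: five (1), tavern (2), follows (2) → 5
Line 3: ghost (1), surrenders (3), easily (3) → 7
Total: 5 + 5 + 7 = 17

17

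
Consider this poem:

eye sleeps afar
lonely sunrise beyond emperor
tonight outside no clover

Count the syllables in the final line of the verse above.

The final line: tonight(2) + outside(2) + no(1) + clover(2) = 7

7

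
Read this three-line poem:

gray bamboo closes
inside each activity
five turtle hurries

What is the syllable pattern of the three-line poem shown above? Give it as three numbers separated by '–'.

5–7–5

Line 1: gray (1), bamboo (2), closes (2) → 5
Line 2: inside (2), each (1), activity (4) → 7
Line 3: five (1), turtle (2), hurries (2) → 5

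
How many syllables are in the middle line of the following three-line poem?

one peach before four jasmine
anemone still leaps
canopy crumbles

6

The middle line: anemone (4), still (1), leaps (1) → 6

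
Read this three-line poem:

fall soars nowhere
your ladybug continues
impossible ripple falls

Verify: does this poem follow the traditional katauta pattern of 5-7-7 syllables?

Line 1: fall(1) + soars(1) + nowhere(2) = 4 (expected 5)
Line 2: your(1) + ladybug(3) + continues(3) = 7 ✓
Line 3: impossible(4) + ripple(2) + falls(1) = 7 ✓

No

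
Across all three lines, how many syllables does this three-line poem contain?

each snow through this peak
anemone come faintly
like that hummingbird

17

Line 1: each(1) + snow(1) + through(1) + this(1) + peak(1) = 5
Line 2: anemone(4) + come(1) + faintly(2) = 7
Line 3: like(1) + that(1) + hummingbird(3) = 5
Total: 5 + 7 + 5 = 17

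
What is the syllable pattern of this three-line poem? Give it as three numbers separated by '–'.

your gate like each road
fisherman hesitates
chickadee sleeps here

5–6–5

Line 1: your (1), gate (1), like (1), each (1), road (1) → 5
Line 2: fisherman (3), hesitates (3) → 6
Line 3: chickadee (3), sleeps (1), here (1) → 5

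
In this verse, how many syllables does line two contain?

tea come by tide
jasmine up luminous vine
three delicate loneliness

Line two: jasmine (2), up (1), luminous (3), vine (1) → 7

7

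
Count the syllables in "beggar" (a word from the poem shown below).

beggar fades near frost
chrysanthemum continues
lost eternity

2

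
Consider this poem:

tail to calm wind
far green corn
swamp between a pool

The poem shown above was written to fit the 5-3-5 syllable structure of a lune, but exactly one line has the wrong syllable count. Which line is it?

The first line

Line 1: tail (1), to (1), calm (1), wind (1) → 4 (expected 5)
Line 2: far (1), green (1), corn (1) → 3 ✓
Line 3: swamp (1), between (2), a (1), pool (1) → 5 ✓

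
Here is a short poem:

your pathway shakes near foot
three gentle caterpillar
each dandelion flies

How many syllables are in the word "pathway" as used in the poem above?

2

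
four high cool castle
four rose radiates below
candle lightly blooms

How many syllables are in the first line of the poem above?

The first line: four(1) + high(1) + cool(1) + castle(2) = 5

5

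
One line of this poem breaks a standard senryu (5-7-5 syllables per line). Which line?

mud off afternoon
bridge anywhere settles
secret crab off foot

The second line

Line 1: mud(1) + off(1) + afternoon(3) = 5 ✓
Line 2: bridge(1) + anywhere(3) + settles(2) = 6 (expected 7)
Line 3: secret(2) + crab(1) + off(1) + foot(1) = 5 ✓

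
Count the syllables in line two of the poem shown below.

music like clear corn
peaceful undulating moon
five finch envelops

7

Line two: peaceful (2), undulating (4), moon (1) → 7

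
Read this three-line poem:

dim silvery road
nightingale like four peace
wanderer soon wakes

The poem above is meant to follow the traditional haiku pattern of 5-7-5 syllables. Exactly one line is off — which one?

The second line

Line 1: dim (1), silvery (3), road (1) → 5 ✓
Line 2: nightingale (3), like (1), four (1), peace (1) → 6 (expected 7)
Line 3: wanderer (3), soon (1), wakes (1) → 5 ✓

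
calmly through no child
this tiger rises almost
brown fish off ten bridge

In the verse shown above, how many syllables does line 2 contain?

Line 2: "this tiger rises almost": 1+2+2+2 = 7

7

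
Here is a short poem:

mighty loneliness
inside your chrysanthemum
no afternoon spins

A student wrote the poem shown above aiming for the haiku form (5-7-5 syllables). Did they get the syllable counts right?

Yes

Line 1: mighty (2), loneliness (3) → 5 ✓
Line 2: inside (2), your (1), chrysanthemum (4) → 7 ✓
Line 3: no (1), afternoon (3), spins (1) → 5 ✓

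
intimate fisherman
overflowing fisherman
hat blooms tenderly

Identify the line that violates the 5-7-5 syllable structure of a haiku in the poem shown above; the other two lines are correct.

Line 1: "intimate fisherman": 3+3 = 6 (expected 5)
Line 2: "overflowing fisherman": 4+3 = 7 ✓
Line 3: "hat blooms tenderly": 1+1+3 = 5 ✓

Line 1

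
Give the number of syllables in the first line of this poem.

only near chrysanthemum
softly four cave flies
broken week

The first line: only(2) + near(1) + chrysanthemum(4) = 7

7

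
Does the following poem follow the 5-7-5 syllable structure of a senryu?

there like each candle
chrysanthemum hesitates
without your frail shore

Yes

Line 1: "there like each candle": 1+1+1+2 = 5 ✓
Line 2: "chrysanthemum hesitates": 4+3 = 7 ✓
Line 3: "without your frail shore": 2+1+1+1 = 5 ✓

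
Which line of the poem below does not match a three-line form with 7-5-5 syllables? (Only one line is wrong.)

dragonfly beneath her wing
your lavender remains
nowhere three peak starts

Line 1: "dragonfly beneath her wing": 3+2+1+1 = 7 ✓
Line 2: "your lavender remains": 1+3+2 = 6 (expected 5)
Line 3: "nowhere three peak starts": 2+1+1+1 = 5 ✓

The second line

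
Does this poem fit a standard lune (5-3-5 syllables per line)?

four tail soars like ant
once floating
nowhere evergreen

Yes

Line 1: four (1), tail (1), soars (1), like (1), ant (1) → 5 ✓
Line 2: once (1), floating (2) → 3 ✓
Line 3: nowhere (2), evergreen (3) → 5 ✓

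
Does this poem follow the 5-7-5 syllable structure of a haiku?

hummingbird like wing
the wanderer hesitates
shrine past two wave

No

Line 1: hummingbird (3), like (1), wing (1) → 5 ✓
Line 2: the (1), wanderer (3), hesitates (3) → 7 ✓
Line 3: shrine (1), past (1), two (1), wave (1) → 4 (expected 5)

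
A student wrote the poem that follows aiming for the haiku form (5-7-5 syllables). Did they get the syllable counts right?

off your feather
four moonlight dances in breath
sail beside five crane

Line 1: "off your feather": 1+1+2 = 4 (expected 5)
Line 2: "four moonlight dances in breath": 1+2+2+1+1 = 7 ✓
Line 3: "sail beside five crane": 1+2+1+1 = 5 ✓

No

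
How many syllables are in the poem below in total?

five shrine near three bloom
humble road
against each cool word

Line 1: five (1), shrine (1), near (1), three (1), bloom (1) → 5
Line 2: humble (2), road (1) → 3
Line 3: against (2), each (1), cool (1), word (1) → 5
Total: 5 + 3 + 5 = 13

13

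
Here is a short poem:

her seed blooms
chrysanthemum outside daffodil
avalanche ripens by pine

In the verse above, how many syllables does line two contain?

9

Line two: chrysanthemum (4), outside (2), daffodil (3) → 9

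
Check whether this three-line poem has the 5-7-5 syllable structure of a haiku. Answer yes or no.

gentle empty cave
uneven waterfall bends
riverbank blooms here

Line 1: gentle(2) + empty(2) + cave(1) = 5 ✓
Line 2: uneven(3) + waterfall(3) + bends(1) = 7 ✓
Line 3: riverbank(3) + blooms(1) + here(1) = 5 ✓

Yes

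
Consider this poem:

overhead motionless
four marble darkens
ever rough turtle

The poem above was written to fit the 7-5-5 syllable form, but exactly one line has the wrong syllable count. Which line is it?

Line 1

Line 1: "overhead motionless": 3+3 = 6 (expected 7)
Line 2: "four marble darkens": 1+2+2 = 5 ✓
Line 3: "ever rough turtle": 2+1+2 = 5 ✓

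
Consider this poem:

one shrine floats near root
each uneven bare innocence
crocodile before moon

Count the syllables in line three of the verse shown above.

Line three: crocodile (3), before (2), moon (1) → 6

6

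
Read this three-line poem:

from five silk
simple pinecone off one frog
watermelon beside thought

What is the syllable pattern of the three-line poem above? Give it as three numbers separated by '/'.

3/7/7

Line 1: from (1), five (1), silk (1) → 3
Line 2: simple (2), pinecone (2), off (1), one (1), frog (1) → 7
Line 3: watermelon (4), beside (2), thought (1) → 7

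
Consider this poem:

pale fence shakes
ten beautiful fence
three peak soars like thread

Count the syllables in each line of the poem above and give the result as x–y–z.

3–5–5

Line 1: pale(1) + fence(1) + shakes(1) = 3
Line 2: ten(1) + beautiful(3) + fence(1) = 5
Line 3: three(1) + peak(1) + soars(1) + like(1) + thread(1) = 5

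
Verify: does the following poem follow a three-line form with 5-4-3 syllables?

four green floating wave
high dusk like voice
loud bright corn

Line 1: four (1), green (1), floating (2), wave (1) → 5 ✓
Line 2: high (1), dusk (1), like (1), voice (1) → 4 ✓
Line 3: loud (1), bright (1), corn (1) → 3 ✓

Yes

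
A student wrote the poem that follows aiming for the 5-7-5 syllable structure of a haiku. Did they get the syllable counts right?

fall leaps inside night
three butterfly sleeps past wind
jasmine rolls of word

Yes

Line 1: "fall leaps inside night": 1+1+2+1 = 5 ✓
Line 2: "three butterfly sleeps past wind": 1+3+1+1+1 = 7 ✓
Line 3: "jasmine rolls of word": 2+1+1+1 = 5 ✓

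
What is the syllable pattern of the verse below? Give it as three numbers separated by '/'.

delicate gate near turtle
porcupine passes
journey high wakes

7/5/4

Line 1: delicate (3), gate (1), near (1), turtle (2) → 7
Line 2: porcupine (3), passes (2) → 5
Line 3: journey (2), high (1), wakes (1) → 4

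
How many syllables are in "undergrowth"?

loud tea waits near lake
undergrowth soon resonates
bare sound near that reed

3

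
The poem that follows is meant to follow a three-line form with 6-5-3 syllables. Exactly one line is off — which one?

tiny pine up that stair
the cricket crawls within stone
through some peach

Line 1: tiny (2), pine (1), up (1), that (1), stair (1) → 6 ✓
Line 2: the (1), cricket (2), crawls (1), within (2), stone (1) → 7 (expected 5)
Line 3: through (1), some (1), peach (1) → 3 ✓

Line 2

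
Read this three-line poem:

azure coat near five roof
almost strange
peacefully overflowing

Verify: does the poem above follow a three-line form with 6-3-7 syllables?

Yes

Line 1: azure(2) + coat(1) + near(1) + five(1) + roof(1) = 6 ✓
Line 2: almost(2) + strange(1) = 3 ✓
Line 3: peacefully(3) + overflowing(4) = 7 ✓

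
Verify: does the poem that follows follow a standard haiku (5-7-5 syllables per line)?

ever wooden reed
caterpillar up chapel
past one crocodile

Line 1: ever (2), wooden (2), reed (1) → 5 ✓
Line 2: caterpillar (4), up (1), chapel (2) → 7 ✓
Line 3: past (1), one (1), crocodile (3) → 5 ✓

Yes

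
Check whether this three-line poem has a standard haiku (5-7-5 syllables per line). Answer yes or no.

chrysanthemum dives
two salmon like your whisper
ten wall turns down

No

Line 1: chrysanthemum(4) + dives(1) = 5 ✓
Line 2: two(1) + salmon(2) + like(1) + your(1) + whisper(2) = 7 ✓
Line 3: ten(1) + wall(1) + turns(1) + down(1) = 4 (expected 5)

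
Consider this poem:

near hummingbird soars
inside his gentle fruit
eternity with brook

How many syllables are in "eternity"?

4

"eternity" has 4 syllables.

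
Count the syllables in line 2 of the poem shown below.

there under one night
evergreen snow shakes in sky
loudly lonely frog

Line 2: "evergreen snow shakes in sky": 3+1+1+1+1 = 7

7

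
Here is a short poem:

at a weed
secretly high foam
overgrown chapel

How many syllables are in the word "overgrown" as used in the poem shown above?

3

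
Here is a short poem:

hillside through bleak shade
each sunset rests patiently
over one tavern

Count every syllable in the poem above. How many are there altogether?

Line 1: hillside(2) + through(1) + bleak(1) + shade(1) = 5
Line 2: each(1) + sunset(2) + rests(1) + patiently(3) = 7
Line 3: over(2) + one(1) + tavern(2) = 5
Total: 5 + 7 + 5 = 17

17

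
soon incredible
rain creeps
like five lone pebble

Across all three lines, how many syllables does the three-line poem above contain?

Line 1: "soon incredible": 1+4 = 5
Line 2: "rain creeps": 1+1 = 2
Line 3: "like five lone pebble": 1+1+1+2 = 5
Total: 5 + 2 + 5 = 12

12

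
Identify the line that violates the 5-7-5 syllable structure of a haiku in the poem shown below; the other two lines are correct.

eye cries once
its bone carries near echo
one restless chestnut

Line 1

Line 1: eye(1) + cries(1) + once(1) = 3 (expected 5)
Line 2: its(1) + bone(1) + carries(2) + near(1) + echo(2) = 7 ✓
Line 3: one(1) + restless(2) + chestnut(2) = 5 ✓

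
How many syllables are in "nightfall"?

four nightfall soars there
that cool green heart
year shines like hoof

2

"nightfall" has 2 syllables.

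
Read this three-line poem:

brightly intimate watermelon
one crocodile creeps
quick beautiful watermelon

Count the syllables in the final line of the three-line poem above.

8

The final line: quick (1), beautiful (3), watermelon (4) → 8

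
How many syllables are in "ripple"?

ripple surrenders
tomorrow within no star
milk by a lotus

2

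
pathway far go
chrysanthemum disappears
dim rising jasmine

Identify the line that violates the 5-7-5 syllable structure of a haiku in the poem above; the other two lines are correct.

Line 1: "pathway far go": 2+1+1 = 4 (expected 5)
Line 2: "chrysanthemum disappears": 4+3 = 7 ✓
Line 3: "dim rising jasmine": 1+2+2 = 5 ✓

Line 1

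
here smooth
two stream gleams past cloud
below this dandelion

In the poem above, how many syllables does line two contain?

Line two: "two stream gleams past cloud": 1+1+1+1+1 = 5

5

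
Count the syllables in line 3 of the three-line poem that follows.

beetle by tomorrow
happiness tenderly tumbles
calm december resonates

Line 3: "calm december resonates": 1+3+3 = 7

7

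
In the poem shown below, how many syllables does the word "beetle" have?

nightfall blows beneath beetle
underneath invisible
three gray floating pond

"beetle" has 2 syllables.

2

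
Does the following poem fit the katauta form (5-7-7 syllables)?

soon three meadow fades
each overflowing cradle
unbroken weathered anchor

Yes

Line 1: soon (1), three (1), meadow (2), fades (1) → 5 ✓
Line 2: each (1), overflowing (4), cradle (2) → 7 ✓
Line 3: unbroken (3), weathered (2), anchor (2) → 7 ✓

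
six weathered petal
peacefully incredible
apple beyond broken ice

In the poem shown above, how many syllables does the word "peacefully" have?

3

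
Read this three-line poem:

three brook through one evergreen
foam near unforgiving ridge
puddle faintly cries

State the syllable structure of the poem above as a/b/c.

7/7/5

Line 1: three (1), brook (1), through (1), one (1), evergreen (3) → 7
Line 2: foam (1), near (1), unforgiving (4), ridge (1) → 7
Line 3: puddle (2), faintly (2), cries (1) → 5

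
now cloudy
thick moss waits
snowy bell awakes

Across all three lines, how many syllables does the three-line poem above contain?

11

Line 1: "now cloudy": 1+2 = 3
Line 2: "thick moss waits": 1+1+1 = 3
Line 3: "snowy bell awakes": 2+1+2 = 5
Total: 3 + 3 + 5 = 11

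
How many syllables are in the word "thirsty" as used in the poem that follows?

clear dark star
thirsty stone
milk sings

2

"thirsty" has 2 syllables.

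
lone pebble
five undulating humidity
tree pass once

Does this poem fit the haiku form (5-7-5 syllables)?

Line 1: lone (1), pebble (2) → 3 (expected 5)
Line 2: five (1), undulating (4), humidity (4) → 9 (expected 7)
Line 3: tree (1), pass (1), once (1) → 3 (expected 5)

No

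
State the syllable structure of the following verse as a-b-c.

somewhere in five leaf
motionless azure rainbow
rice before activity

5-7-7

Line 1: somewhere (2), in (1), five (1), leaf (1) → 5
Line 2: motionless (3), azure (2), rainbow (2) → 7
Line 3: rice (1), before (2), activity (4) → 7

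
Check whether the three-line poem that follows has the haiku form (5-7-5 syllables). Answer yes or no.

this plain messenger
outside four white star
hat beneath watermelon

No

Line 1: "this plain messenger": 1+1+3 = 5 ✓
Line 2: "outside four white star": 2+1+1+1 = 5 (expected 7)
Line 3: "hat beneath watermelon": 1+2+4 = 7 (expected 5)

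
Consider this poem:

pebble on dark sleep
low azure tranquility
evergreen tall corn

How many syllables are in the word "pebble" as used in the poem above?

2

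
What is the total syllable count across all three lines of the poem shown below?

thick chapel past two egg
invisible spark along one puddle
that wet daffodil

Line 1: thick(1) + chapel(2) + past(1) + two(1) + egg(1) = 6
Line 2: invisible(4) + spark(1) + along(2) + one(1) + puddle(2) = 10
Line 3: that(1) + wet(1) + daffodil(3) = 5
Total: 6 + 10 + 5 = 21

21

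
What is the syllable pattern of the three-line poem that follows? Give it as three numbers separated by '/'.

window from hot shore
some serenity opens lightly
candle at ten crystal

Line 1: "window from hot shore": 2+1+1+1 = 5
Line 2: "some serenity opens lightly": 1+4+2+2 = 9
Line 3: "candle at ten crystal": 2+1+1+2 = 6

5/9/6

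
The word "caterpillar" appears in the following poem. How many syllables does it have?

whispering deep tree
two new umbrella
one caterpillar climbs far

"caterpillar" has 4 syllables.

4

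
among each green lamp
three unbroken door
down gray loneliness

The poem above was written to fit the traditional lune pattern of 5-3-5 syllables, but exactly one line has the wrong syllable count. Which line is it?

Line 2

Line 1: among(2) + each(1) + green(1) + lamp(1) = 5 ✓
Line 2: three(1) + unbroken(3) + door(1) = 5 (expected 3)
Line 3: down(1) + gray(1) + loneliness(3) = 5 ✓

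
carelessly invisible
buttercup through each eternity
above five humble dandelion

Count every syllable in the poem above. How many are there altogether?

Line 1: carelessly (3), invisible (4) → 7
Line 2: buttercup (3), through (1), each (1), eternity (4) → 9
Line 3: above (2), five (1), humble (2), dandelion (4) → 9
Total: 7 + 9 + 9 = 25

25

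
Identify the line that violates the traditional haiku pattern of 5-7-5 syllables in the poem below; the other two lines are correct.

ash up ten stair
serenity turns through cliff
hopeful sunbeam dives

Line 1: ash(1) + up(1) + ten(1) + stair(1) = 4 (expected 5)
Line 2: serenity(4) + turns(1) + through(1) + cliff(1) = 7 ✓
Line 3: hopeful(2) + sunbeam(2) + dives(1) = 5 ✓

The first line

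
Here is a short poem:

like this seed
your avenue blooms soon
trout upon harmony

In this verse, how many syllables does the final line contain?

6

The final line: trout(1) + upon(2) + harmony(3) = 6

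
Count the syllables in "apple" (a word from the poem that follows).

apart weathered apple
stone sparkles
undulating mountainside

"apple" has 2 syllables.

2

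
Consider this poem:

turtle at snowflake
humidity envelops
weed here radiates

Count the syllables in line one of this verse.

5

Line one: "turtle at snowflake": 2+1+2 = 5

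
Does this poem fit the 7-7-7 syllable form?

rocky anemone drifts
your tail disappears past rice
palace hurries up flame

Line 1: rocky(2) + anemone(4) + drifts(1) = 7 ✓
Line 2: your(1) + tail(1) + disappears(3) + past(1) + rice(1) = 7 ✓
Line 3: palace(2) + hurries(2) + up(1) + flame(1) = 6 (expected 7)

No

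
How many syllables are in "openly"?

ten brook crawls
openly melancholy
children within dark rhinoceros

3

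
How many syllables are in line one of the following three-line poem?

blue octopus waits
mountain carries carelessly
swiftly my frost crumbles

Line one: blue(1) + octopus(3) + waits(1) = 5

5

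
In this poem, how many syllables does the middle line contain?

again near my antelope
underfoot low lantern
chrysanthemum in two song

6

The middle line: underfoot (3), low (1), lantern (2) → 6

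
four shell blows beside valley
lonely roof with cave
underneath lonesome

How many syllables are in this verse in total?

17

Line 1: four (1), shell (1), blows (1), beside (2), valley (2) → 7
Line 2: lonely (2), roof (1), with (1), cave (1) → 5
Line 3: underneath (3), lonesome (2) → 5
Total: 7 + 5 + 5 = 17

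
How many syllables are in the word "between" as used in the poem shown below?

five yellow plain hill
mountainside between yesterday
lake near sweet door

2

"between" has 2 syllables.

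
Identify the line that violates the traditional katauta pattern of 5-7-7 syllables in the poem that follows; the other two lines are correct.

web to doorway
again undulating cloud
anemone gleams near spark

The first line

Line 1: web (1), to (1), doorway (2) → 4 (expected 5)
Line 2: again (2), undulating (4), cloud (1) → 7 ✓
Line 3: anemone (4), gleams (1), near (1), spark (1) → 7 ✓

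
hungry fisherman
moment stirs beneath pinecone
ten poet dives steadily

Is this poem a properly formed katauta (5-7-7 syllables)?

Yes

Line 1: hungry(2) + fisherman(3) = 5 ✓
Line 2: moment(2) + stirs(1) + beneath(2) + pinecone(2) = 7 ✓
Line 3: ten(1) + poet(2) + dives(1) + steadily(3) = 7 ✓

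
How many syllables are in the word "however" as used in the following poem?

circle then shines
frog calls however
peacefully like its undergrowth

3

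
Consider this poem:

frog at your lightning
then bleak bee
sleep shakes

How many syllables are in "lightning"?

2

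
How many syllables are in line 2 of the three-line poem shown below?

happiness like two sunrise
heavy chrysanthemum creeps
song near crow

7

Line 2: heavy(2) + chrysanthemum(4) + creeps(1) = 7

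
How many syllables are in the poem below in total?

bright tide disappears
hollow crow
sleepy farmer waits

13

Line 1: bright(1) + tide(1) + disappears(3) = 5
Line 2: hollow(2) + crow(1) = 3
Line 3: sleepy(2) + farmer(2) + waits(1) = 5
Total: 5 + 3 + 5 = 13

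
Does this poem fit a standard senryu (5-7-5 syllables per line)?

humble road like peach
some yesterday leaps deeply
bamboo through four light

Line 1: humble (2), road (1), like (1), peach (1) → 5 ✓
Line 2: some (1), yesterday (3), leaps (1), deeply (2) → 7 ✓
Line 3: bamboo (2), through (1), four (1), light (1) → 5 ✓

Yes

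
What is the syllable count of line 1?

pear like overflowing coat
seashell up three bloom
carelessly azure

7

Line 1: pear(1) + like(1) + overflowing(4) + coat(1) = 7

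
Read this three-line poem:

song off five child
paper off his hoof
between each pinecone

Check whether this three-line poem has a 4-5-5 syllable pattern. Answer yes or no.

Yes

Line 1: "song off five child": 1+1+1+1 = 4 ✓
Line 2: "paper off his hoof": 2+1+1+1 = 5 ✓
Line 3: "between each pinecone": 2+1+2 = 5 ✓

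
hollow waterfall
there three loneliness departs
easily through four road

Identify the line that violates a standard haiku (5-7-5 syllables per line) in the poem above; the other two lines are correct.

Line 3

Line 1: hollow(2) + waterfall(3) = 5 ✓
Line 2: there(1) + three(1) + loneliness(3) + departs(2) = 7 ✓
Line 3: easily(3) + through(1) + four(1) + road(1) = 6 (expected 5)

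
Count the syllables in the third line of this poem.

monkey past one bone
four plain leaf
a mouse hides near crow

The third line: a (1), mouse (1), hides (1), near (1), crow (1) → 5

5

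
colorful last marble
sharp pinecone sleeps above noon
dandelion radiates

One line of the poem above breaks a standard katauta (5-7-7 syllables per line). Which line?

The first line

Line 1: colorful (3), last (1), marble (2) → 6 (expected 5)
Line 2: sharp (1), pinecone (2), sleeps (1), above (2), noon (1) → 7 ✓
Line 3: dandelion (4), radiates (3) → 7 ✓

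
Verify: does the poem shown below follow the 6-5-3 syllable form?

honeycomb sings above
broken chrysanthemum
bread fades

No

Line 1: honeycomb (3), sings (1), above (2) → 6 ✓
Line 2: broken (2), chrysanthemum (4) → 6 (expected 5)
Line 3: bread (1), fades (1) → 2 (expected 3)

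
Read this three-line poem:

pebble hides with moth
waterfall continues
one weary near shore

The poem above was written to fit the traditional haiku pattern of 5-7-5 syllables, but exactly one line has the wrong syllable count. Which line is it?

Line 1: "pebble hides with moth": 2+1+1+1 = 5 ✓
Line 2: "waterfall continues": 3+3 = 6 (expected 7)
Line 3: "one weary near shore": 1+2+1+1 = 5 ✓

Line 2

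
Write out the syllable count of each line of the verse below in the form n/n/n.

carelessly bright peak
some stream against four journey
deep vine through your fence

Line 1: carelessly (3), bright (1), peak (1) → 5
Line 2: some (1), stream (1), against (2), four (1), journey (2) → 7
Line 3: deep (1), vine (1), through (1), your (1), fence (1) → 5

5/7/5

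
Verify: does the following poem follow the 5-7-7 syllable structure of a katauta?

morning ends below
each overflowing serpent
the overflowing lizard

Yes

Line 1: morning (2), ends (1), below (2) → 5 ✓
Line 2: each (1), overflowing (4), serpent (2) → 7 ✓
Line 3: the (1), overflowing (4), lizard (2) → 7 ✓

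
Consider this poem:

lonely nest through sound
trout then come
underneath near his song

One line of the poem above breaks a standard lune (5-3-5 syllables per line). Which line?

Line 1: lonely (2), nest (1), through (1), sound (1) → 5 ✓
Line 2: trout (1), then (1), come (1) → 3 ✓
Line 3: underneath (3), near (1), his (1), song (1) → 6 (expected 5)

The third line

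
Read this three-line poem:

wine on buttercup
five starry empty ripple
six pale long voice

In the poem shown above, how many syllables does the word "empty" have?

2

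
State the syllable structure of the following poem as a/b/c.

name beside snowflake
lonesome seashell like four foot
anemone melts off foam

5/7/7

Line 1: name (1), beside (2), snowflake (2) → 5
Line 2: lonesome (2), seashell (2), like (1), four (1), foot (1) → 7
Line 3: anemone (4), melts (1), off (1), foam (1) → 7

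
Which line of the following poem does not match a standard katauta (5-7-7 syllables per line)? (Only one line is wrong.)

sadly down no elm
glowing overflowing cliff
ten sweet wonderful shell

Line 1: "sadly down no elm": 2+1+1+1 = 5 ✓
Line 2: "glowing overflowing cliff": 2+4+1 = 7 ✓
Line 3: "ten sweet wonderful shell": 1+1+3+1 = 6 (expected 7)

Line 3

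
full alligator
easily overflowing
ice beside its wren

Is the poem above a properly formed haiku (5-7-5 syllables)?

Yes

Line 1: full(1) + alligator(4) = 5 ✓
Line 2: easily(3) + overflowing(4) = 7 ✓
Line 3: ice(1) + beside(2) + its(1) + wren(1) = 5 ✓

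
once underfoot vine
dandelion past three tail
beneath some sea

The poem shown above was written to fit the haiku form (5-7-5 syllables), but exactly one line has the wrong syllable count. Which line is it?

Line 1: "once underfoot vine": 1+3+1 = 5 ✓
Line 2: "dandelion past three tail": 4+1+1+1 = 7 ✓
Line 3: "beneath some sea": 2+1+1 = 4 (expected 5)

The third line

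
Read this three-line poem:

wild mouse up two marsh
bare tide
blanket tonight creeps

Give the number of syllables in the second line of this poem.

The second line: bare (1), tide (1) → 2

2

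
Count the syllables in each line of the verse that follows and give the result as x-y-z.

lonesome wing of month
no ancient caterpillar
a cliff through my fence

5-7-5

Line 1: lonesome(2) + wing(1) + of(1) + month(1) = 5
Line 2: no(1) + ancient(2) + caterpillar(4) = 7
Line 3: a(1) + cliff(1) + through(1) + my(1) + fence(1) = 5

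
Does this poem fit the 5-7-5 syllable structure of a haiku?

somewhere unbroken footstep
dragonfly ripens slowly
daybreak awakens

Line 1: somewhere(2) + unbroken(3) + footstep(2) = 7 (expected 5)
Line 2: dragonfly(3) + ripens(2) + slowly(2) = 7 ✓
Line 3: daybreak(2) + awakens(3) = 5 ✓

No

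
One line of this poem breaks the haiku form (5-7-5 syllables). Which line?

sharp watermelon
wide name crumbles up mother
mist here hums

The third line

Line 1: "sharp watermelon": 1+4 = 5 ✓
Line 2: "wide name crumbles up mother": 1+1+2+1+2 = 7 ✓
Line 3: "mist here hums": 1+1+1 = 3 (expected 5)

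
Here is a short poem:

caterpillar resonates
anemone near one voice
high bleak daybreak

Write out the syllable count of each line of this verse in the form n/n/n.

Line 1: caterpillar (4), resonates (3) → 7
Line 2: anemone (4), near (1), one (1), voice (1) → 7
Line 3: high (1), bleak (1), daybreak (2) → 4

7/7/4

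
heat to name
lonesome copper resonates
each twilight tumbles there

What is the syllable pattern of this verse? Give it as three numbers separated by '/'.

3/7/6

Line 1: heat(1) + to(1) + name(1) = 3
Line 2: lonesome(2) + copper(2) + resonates(3) = 7
Line 3: each(1) + twilight(2) + tumbles(2) + there(1) = 6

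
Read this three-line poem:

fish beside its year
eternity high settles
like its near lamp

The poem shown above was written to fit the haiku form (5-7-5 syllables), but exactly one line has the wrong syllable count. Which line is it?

Line 3

Line 1: "fish beside its year": 1+2+1+1 = 5 ✓
Line 2: "eternity high settles": 4+1+2 = 7 ✓
Line 3: "like its near lamp": 1+1+1+1 = 4 (expected 5)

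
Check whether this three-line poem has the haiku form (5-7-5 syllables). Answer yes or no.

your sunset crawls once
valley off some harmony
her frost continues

Line 1: "your sunset crawls once": 1+2+1+1 = 5 ✓
Line 2: "valley off some harmony": 2+1+1+3 = 7 ✓
Line 3: "her frost continues": 1+1+3 = 5 ✓

Yes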